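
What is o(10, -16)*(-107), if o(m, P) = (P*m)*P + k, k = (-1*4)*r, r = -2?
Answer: -274776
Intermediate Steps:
k = 8 (k = -1*4*(-2) = -4*(-2) = 8)
o(m, P) = 8 + m*P² (o(m, P) = (P*m)*P + 8 = m*P² + 8 = 8 + m*P²)
o(10, -16)*(-107) = (8 + 10*(-16)²)*(-107) = (8 + 10*256)*(-107) = (8 + 2560)*(-107) = 2568*(-107) = -274776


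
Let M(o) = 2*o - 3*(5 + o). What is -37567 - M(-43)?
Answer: -37595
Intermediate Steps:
M(o) = -15 - o (M(o) = 2*o + (-15 - 3*o) = -15 - o)
-37567 - M(-43) = -37567 - (-15 - 1*(-43)) = -37567 - (-15 + 43) = -37567 - 1*28 = -37567 - 28 = -37595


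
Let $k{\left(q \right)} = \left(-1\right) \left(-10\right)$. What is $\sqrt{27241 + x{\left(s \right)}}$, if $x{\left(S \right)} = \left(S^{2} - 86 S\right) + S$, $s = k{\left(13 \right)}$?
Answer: $\sqrt{26491} \approx 162.76$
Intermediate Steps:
$k{\left(q \right)} = 10$
$s = 10$
$x{\left(S \right)} = S^{2} - 85 S$
$\sqrt{27241 + x{\left(s \right)}} = \sqrt{27241 + 10 \left(-85 + 10\right)} = \sqrt{27241 + 10 \left(-75\right)} = \sqrt{27241 - 750} = \sqrt{26491}$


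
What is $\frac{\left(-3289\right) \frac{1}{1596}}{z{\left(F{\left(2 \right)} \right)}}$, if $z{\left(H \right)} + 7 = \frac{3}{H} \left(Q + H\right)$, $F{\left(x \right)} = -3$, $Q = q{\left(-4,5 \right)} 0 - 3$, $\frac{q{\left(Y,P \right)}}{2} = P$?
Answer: $\frac{3289}{1596} \approx 2.0608$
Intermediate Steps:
$q{\left(Y,P \right)} = 2 P$
$Q = -3$ ($Q = 2 \cdot 5 \cdot 0 - 3 = 10 \cdot 0 - 3 = 0 - 3 = -3$)
$z{\left(H \right)} = -7 + \frac{3 \left(-3 + H\right)}{H}$ ($z{\left(H \right)} = -7 + \frac{3}{H} \left(-3 + H\right) = -7 + \frac{3 \left(-3 + H\right)}{H}$)
$\frac{\left(-3289\right) \frac{1}{1596}}{z{\left(F{\left(2 \right)} \right)}} = \frac{\left(-3289\right) \frac{1}{1596}}{-4 - \frac{9}{-3}} = \frac{\left(-3289\right) \frac{1}{1596}}{-4 - -3} = - \frac{3289}{1596 \left(-4 + 3\right)} = - \frac{3289}{1596 \left(-1\right)} = \left(- \frac{3289}{1596}\right) \left(-1\right) = \frac{3289}{1596}$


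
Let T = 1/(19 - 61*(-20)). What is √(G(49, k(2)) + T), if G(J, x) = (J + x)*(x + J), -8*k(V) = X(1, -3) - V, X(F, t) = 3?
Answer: √234690912897/9912 ≈ 48.875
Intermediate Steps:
k(V) = -3/8 + V/8 (k(V) = -(3 - V)/8 = -3/8 + V/8)
G(J, x) = (J + x)² (G(J, x) = (J + x)*(J + x) = (J + x)²)
T = 1/1239 (T = 1/(19 + 1220) = 1/1239 ≈ 0.00080710)
√(G(49, k(2)) + T) = √((49 + (-3/8 + (⅛)*2))² + 1/1239) = √((49 + (-3/8 + ¼))² + 1/1239) = √((49 - ⅛)² + 1/1239) = √((391/8)² + 1/1239) = √(152881/64 + 1/1239) = √(189419623/79296) = √234690912897/9912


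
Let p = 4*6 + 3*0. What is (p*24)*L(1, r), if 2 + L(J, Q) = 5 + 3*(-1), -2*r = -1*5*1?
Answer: 0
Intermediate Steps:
r = 5/2 (r = -(-1*5)/2 = -(-5)/2 = -1/2*(-5) = 5/2 ≈ 2.5000)
L(J, Q) = 0 (L(J, Q) = -2 + (5 + 3*(-1)) = -2 + (5 - 3) = -2 + 2 = 0)
p = 24 (p = 24 + 0 = 24)
(p*24)*L(1, r) = (24*24)*0 = 576*0 = 0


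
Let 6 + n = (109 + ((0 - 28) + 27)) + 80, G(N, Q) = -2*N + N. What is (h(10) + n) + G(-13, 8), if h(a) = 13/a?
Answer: 1963/10 ≈ 196.30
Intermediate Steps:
G(N, Q) = -N
n = 182 (n = -6 + ((109 + ((0 - 28) + 27)) + 80) = -6 + ((109 + (-28 + 27)) + 80) = -6 + ((109 - 1) + 80) = -6 + (108 + 80) = -6 + 188 = 182)
(h(10) + n) + G(-13, 8) = (13/10 + 182) - 1*(-13) = (13*(⅒) + 182) + 13 = (13/10 + 182) + 13 = 1833/10 + 13 = 1963/10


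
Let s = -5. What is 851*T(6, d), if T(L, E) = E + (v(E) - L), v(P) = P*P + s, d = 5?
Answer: 16169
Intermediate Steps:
v(P) = -5 + P**2 (v(P) = P*P - 5 = P**2 - 5 = -5 + P**2)
T(L, E) = -5 + E + E**2 - L (T(L, E) = E + ((-5 + E**2) - L) = E + (-5 + E**2 - L) = -5 + E + E**2 - L)
851*T(6, d) = 851*(-5 + 5 + 5**2 - 1*6) = 851*(-5 + 5 + 25 - 6) = 851*19 = 16169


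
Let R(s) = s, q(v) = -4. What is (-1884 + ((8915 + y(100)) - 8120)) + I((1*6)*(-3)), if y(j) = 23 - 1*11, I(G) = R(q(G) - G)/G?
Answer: -9700/9 ≈ -1077.8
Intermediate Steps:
I(G) = (-4 - G)/G
y(j) = 12 (y(j) = 23 - 11 = 12)
(-1884 + ((8915 + y(100)) - 8120)) + I((1*6)*(-3)) = (-1884 + ((8915 + 12) - 8120)) + (-4 - 1*6*(-3))/(((1*6)*(-3))) = (-1884 + (8927 - 8120)) + (-4 - 6*(-3))/((6*(-3))) = (-1884 + 807) + (-4 - 1*(-18))/(-18) = -1077 - (-4 + 18)/18 = -1077 - 1/18*14 = -1077 - 7/9 = -9700/9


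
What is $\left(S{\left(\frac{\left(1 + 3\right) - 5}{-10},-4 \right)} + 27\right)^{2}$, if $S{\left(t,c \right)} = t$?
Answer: $\frac{73441}{100} \approx 734.41$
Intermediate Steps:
$\left(S{\left(\frac{\left(1 + 3\right) - 5}{-10},-4 \right)} + 27\right)^{2} = \left(\frac{\left(1 + 3\right) - 5}{-10} + 27\right)^{2} = \left(\left(4 - 5\right) \left(- \frac{1}{10}\right) + 27\right)^{2} = \left(\left(-1\right) \left(- \frac{1}{10}\right) + 27\right)^{2} = \left(\frac{1}{10} + 27\right)^{2} = \left(\frac{271}{10}\right)^{2} = \frac{73441}{100}$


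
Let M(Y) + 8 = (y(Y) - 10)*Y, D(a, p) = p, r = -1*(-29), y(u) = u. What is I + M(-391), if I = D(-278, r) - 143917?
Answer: 12895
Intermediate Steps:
r = 29
M(Y) = -8 + Y*(-10 + Y) (M(Y) = -8 + (Y - 10)*Y = -8 + (-10 + Y)*Y = -8 + Y*(-10 + Y))
I = -143888 (I = 29 - 143917 = -143888)
I + M(-391) = -143888 + (-8 + (-391)**2 - 10*(-391)) = -143888 + (-8 + 152881 + 3910) = -143888 + 156783 = 12895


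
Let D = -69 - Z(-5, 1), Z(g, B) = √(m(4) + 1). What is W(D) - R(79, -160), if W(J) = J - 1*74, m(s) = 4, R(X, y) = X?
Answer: -222 - √5 ≈ -224.24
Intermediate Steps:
Z(g, B) = √5 (Z(g, B) = √(4 + 1) = √5)
D = -69 - √5 ≈ -71.236
W(J) = -74 + J (W(J) = J - 74 = -74 + J)
W(D) - R(79, -160) = (-74 + (-69 - √5)) - 1*79 = (-143 - √5) - 79 = -222 - √5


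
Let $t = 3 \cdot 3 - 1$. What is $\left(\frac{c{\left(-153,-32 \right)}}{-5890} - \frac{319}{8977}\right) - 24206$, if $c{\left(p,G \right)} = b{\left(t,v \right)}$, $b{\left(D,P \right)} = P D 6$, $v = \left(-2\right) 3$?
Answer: $- \frac{639940083357}{26437265} \approx -24206.0$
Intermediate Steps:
$t = 8$ ($t = 9 - 1 = 8$)
$v = -6$
$b{\left(D,P \right)} = 6 D P$ ($b{\left(D,P \right)} = D P 6 = 6 D P$)
$c{\left(p,G \right)} = -288$ ($c{\left(p,G \right)} = 6 \cdot 8 \left(-6\right) = -288$)
$\left(\frac{c{\left(-153,-32 \right)}}{-5890} - \frac{319}{8977}\right) - 24206 = \left(- \frac{288}{-5890} - \frac{319}{8977}\right) - 24206 = \left(\left(-288\right) \left(- \frac{1}{5890}\right) - \frac{319}{8977}\right) - 24206 = \left(\frac{144}{2945} - \frac{319}{8977}\right) - 24206 = \frac{353233}{26437265} - 24206 = - \frac{639940083357}{26437265}$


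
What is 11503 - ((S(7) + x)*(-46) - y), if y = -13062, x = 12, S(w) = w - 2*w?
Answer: -1329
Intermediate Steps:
S(w) = -w
11503 - ((S(7) + x)*(-46) - y) = 11503 - ((-1*7 + 12)*(-46) - 1*(-13062)) = 11503 - ((-7 + 12)*(-46) + 13062) = 11503 - (5*(-46) + 13062) = 11503 - (-230 + 13062) = 11503 - 1*12832 = 11503 - 12832 = -1329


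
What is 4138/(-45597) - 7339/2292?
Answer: -38235631/11612036 ≈ -3.2928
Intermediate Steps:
4138/(-45597) - 7339/2292 = 4138*(-1/45597) - 7339*1/2292 = -4138/45597 - 7339/2292 = -38235631/11612036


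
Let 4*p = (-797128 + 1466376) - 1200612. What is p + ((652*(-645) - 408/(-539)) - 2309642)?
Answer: -1543168989/539 ≈ -2.8630e+6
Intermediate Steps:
p = -132841 (p = ((-797128 + 1466376) - 1200612)/4 = (669248 - 1200612)/4 = (1/4)*(-531364) = -132841)
p + ((652*(-645) - 408/(-539)) - 2309642) = -132841 + ((652*(-645) - 408/(-539)) - 2309642) = -132841 + ((-420540 - 408*(-1/539)) - 2309642) = -132841 + ((-420540 + 408/539) - 2309642) = -132841 + (-226670652/539 - 2309642) = -132841 - 1471567690/539 = -1543168989/539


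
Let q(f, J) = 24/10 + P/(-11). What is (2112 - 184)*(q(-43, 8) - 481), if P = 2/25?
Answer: -253757576/275 ≈ -9.2276e+5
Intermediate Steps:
P = 2/25 (P = 2*(1/25) = 2/25 ≈ 0.080000)
q(f, J) = 658/275 (q(f, J) = 24/10 + (2/25)/(-11) = 24*(⅒) + (2/25)*(-1/11) = 12/5 - 2/275 = 658/275)
(2112 - 184)*(q(-43, 8) - 481) = (2112 - 184)*(658/275 - 481) = 1928*(-131617/275) = -253757576/275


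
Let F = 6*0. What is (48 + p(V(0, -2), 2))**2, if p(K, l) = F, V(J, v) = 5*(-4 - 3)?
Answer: 2304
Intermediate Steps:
V(J, v) = -35 (V(J, v) = 5*(-7) = -35)
F = 0
p(K, l) = 0
(48 + p(V(0, -2), 2))**2 = (48 + 0)**2 = 48**2 = 2304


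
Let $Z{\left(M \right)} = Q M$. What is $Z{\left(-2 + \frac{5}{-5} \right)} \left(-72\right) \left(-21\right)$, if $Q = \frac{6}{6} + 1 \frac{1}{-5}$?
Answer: $- \frac{18144}{5} \approx -3628.8$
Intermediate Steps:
$Q = \frac{4}{5}$ ($Q = 6 \cdot \frac{1}{6} + 1 \left(- \frac{1}{5}\right) = 1 - \frac{1}{5} = \frac{4}{5} \approx 0.8$)
$Z{\left(M \right)} = \frac{4 M}{5}$
$Z{\left(-2 + \frac{5}{-5} \right)} \left(-72\right) \left(-21\right) = \frac{4 \left(-2 + \frac{5}{-5}\right)}{5} \left(-72\right) \left(-21\right) = \frac{4 \left(-2 + 5 \left(- \frac{1}{5}\right)\right)}{5} \left(-72\right) \left(-21\right) = \frac{4 \left(-2 - 1\right)}{5} \left(-72\right) \left(-21\right) = \frac{4}{5} \left(-3\right) \left(-72\right) \left(-21\right) = \left(- \frac{12}{5}\right) \left(-72\right) \left(-21\right) = \frac{864}{5} \left(-21\right) = - \frac{18144}{5}$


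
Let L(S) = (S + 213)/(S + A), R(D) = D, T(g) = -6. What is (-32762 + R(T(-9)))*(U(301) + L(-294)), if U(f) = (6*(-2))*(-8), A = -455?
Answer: -2358804480/749 ≈ -3.1493e+6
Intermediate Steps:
U(f) = 96 (U(f) = -12*(-8) = 96)
L(S) = (213 + S)/(-455 + S) (L(S) = (S + 213)/(S - 455) = (213 + S)/(-455 + S))
(-32762 + R(T(-9)))*(U(301) + L(-294)) = (-32762 - 6)*(96 + (213 - 294)/(-455 - 294)) = -32768*(96 - 81/(-749)) = -32768*(96 - 1/749*(-81)) = -32768*(96 + 81/749) = -32768*71985/749 = -2358804480/749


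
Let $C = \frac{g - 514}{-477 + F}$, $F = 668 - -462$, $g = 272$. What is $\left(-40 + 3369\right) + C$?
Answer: $\frac{2173595}{653} \approx 3328.6$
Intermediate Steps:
$F = 1130$ ($F = 668 + 462 = 1130$)
$C = - \frac{242}{653}$ ($C = \frac{272 - 514}{-477 + 1130} = - \frac{242}{653} \approx -0.3706$)
$\left(-40 + 3369\right) + C = \left(-40 + 3369\right) - \frac{242}{653} = 3329 - \frac{242}{653} = \frac{2173595}{653}$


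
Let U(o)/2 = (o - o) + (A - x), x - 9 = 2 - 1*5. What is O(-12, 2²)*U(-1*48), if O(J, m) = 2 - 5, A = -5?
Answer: 66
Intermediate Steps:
x = 6 (x = 9 + (2 - 1*5) = 9 + (2 - 5) = 9 - 3 = 6)
U(o) = -22 (U(o) = 2*((o - o) + (-5 - 1*6)) = 2*(0 + (-5 - 6)) = 2*(0 - 11) = 2*(-11) = -22)
O(J, m) = -3
O(-12, 2²)*U(-1*48) = -3*(-22) = 66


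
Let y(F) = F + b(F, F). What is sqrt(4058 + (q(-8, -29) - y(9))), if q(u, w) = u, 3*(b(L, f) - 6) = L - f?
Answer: sqrt(4035) ≈ 63.522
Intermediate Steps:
b(L, f) = 6 - f/3 + L/3 (b(L, f) = 6 + (L - f)/3 = 6 + (-f/3 + L/3) = 6 - f/3 + L/3)
y(F) = 6 + F (y(F) = F + (6 - F/3 + F/3) = F + 6 = 6 + F)
sqrt(4058 + (q(-8, -29) - y(9))) = sqrt(4058 + (-8 - (6 + 9))) = sqrt(4058 + (-8 - 1*15)) = sqrt(4058 + (-8 - 15)) = sqrt(4058 - 23) = sqrt(4035)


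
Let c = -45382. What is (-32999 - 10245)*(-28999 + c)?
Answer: 3216531964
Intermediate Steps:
(-32999 - 10245)*(-28999 + c) = (-32999 - 10245)*(-28999 - 45382) = -43244*(-74381) = 3216531964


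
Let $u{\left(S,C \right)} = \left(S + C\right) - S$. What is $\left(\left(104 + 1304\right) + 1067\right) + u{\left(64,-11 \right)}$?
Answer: $2464$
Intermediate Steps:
$u{\left(S,C \right)} = C$ ($u{\left(S,C \right)} = \left(C + S\right) - S = C$)
$\left(\left(104 + 1304\right) + 1067\right) + u{\left(64,-11 \right)} = \left(\left(104 + 1304\right) + 1067\right) - 11 = \left(1408 + 1067\right) - 11 = 2475 - 11 = 2464$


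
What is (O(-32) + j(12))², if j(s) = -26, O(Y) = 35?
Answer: 81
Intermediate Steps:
(O(-32) + j(12))² = (35 - 26)² = 9² = 81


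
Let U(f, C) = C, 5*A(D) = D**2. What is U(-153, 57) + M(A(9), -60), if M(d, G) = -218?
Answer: -161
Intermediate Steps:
A(D) = D**2/5
U(-153, 57) + M(A(9), -60) = 57 - 218 = -161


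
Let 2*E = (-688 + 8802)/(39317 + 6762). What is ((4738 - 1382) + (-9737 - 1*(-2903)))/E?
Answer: -160262762/4057 ≈ -39503.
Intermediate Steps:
E = 4057/46079 (E = ((-688 + 8802)/(39317 + 6762))/2 = (8114/46079)/2 = (8114*(1/46079))/2 = (½)*(8114/46079) = 4057/46079 ≈ 0.088044)
((4738 - 1382) + (-9737 - 1*(-2903)))/E = ((4738 - 1382) + (-9737 - 1*(-2903)))/(4057/46079) = (3356 + (-9737 + 2903))*(46079/4057) = (3356 - 6834)*(46079/4057) = -3478*46079/4057 = -160262762/4057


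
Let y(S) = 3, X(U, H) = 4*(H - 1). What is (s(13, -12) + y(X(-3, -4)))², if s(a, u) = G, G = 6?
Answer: 81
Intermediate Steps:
s(a, u) = 6
X(U, H) = -4 + 4*H (X(U, H) = 4*(-1 + H) = -4 + 4*H)
(s(13, -12) + y(X(-3, -4)))² = (6 + 3)² = 9² = 81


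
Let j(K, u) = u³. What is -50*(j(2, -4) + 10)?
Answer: 2700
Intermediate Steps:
-50*(j(2, -4) + 10) = -50*((-4)³ + 10) = -50*(-64 + 10) = -50*(-54) = 2700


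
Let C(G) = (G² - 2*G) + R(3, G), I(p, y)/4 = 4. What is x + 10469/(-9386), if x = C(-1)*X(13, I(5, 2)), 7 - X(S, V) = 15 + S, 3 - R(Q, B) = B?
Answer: -3851/26 ≈ -148.12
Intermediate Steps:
R(Q, B) = 3 - B
I(p, y) = 16 (I(p, y) = 4*4 = 16)
X(S, V) = -8 - S (X(S, V) = 7 - (15 + S) = 7 + (-15 - S) = -8 - S)
C(G) = 3 + G² - 3*G (C(G) = (G² - 2*G) + (3 - G) = 3 + G² - 3*G)
x = -147 (x = (3 + (-1)² - 3*(-1))*(-8 - 1*13) = (3 + 1 + 3)*(-8 - 13) = 7*(-21) = -147)
x + 10469/(-9386) = -147 + 10469/(-9386) = -147 + 10469*(-1/9386) = -147 - 29/26 = -3851/26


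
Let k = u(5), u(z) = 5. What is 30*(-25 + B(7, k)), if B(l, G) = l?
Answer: -540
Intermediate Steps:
k = 5
30*(-25 + B(7, k)) = 30*(-25 + 7) = 30*(-18) = -540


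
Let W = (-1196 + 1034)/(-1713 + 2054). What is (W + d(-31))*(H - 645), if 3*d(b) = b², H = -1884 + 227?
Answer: -753248930/1023 ≈ -7.3631e+5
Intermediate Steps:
W = -162/341 ≈ -0.47507
H = -1657
d(b) = b²/3
(W + d(-31))*(H - 645) = (-162/341 + (⅓)*(-31)²)*(-1657 - 645) = (-162/341 + (⅓)*961)*(-2302) = (-162/341 + 961/3)*(-2302) = (327215/1023)*(-2302) = -753248930/1023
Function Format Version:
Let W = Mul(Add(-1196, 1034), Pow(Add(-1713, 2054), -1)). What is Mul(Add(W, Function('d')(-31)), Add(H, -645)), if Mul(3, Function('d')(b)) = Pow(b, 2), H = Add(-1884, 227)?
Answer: Rational(-753248930, 1023) ≈ -7.3631e+5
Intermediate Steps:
W = Rational(-162, 341) (W = Mul(-162, Pow(341, -1)) = Mul(-162, Rational(1, 341)) = Rational(-162, 341) ≈ -0.47507)
H = -1657
Function('d')(b) = Mul(Rational(1, 3), Pow(b, 2))
Mul(Add(W, Function('d')(-31)), Add(H, -645)) = Mul(Add(Rational(-162, 341), Mul(Rational(1, 3), Pow(-31, 2))), Add(-1657, -645)) = Mul(Add(Rational(-162, 341), Mul(Rational(1, 3), 961)), -2302) = Mul(Add(Rational(-162, 341), Rational(961, 3)), -2302) = Mul(Rational(327215, 1023), -2302) = Rational(-753248930, 1023)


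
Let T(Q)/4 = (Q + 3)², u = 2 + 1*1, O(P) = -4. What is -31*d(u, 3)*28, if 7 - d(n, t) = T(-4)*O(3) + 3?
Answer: -17360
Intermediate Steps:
u = 3 (u = 2 + 1 = 3)
T(Q) = 4*(3 + Q)² (T(Q) = 4*(Q + 3)² = 4*(3 + Q)²)
d(n, t) = 20 (d(n, t) = 7 - ((4*(3 - 4)²)*(-4) + 3) = 7 - ((4*(-1)²)*(-4) + 3) = 7 - ((4*1)*(-4) + 3) = 7 - (4*(-4) + 3) = 7 - (-16 + 3) = 7 - 1*(-13) = 7 + 13 = 20)
-31*d(u, 3)*28 = -31*20*28 = -620*28 = -17360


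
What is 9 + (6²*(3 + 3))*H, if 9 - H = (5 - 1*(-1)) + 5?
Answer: -423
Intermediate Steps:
H = -2 (H = 9 - ((5 - 1*(-1)) + 5) = 9 - ((5 + 1) + 5) = 9 - (6 + 5) = 9 - 1*11 = 9 - 11 = -2)
9 + (6²*(3 + 3))*H = 9 + (6²*(3 + 3))*(-2) = 9 + (36*6)*(-2) = 9 + 216*(-2) = 9 - 432 = -423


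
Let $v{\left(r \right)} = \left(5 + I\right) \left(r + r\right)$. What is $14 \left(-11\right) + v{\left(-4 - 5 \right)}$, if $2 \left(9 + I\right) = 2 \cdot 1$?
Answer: $-100$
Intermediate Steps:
$I = -8$ ($I = -9 + \frac{2 \cdot 1}{2} = -9 + \frac{1}{2} \cdot 2 = -9 + 1 = -8$)
$v{\left(r \right)} = - 6 r$ ($v{\left(r \right)} = \left(5 - 8\right) \left(r + r\right) = - 3 \cdot 2 r = - 6 r$)
$14 \left(-11\right) + v{\left(-4 - 5 \right)} = 14 \left(-11\right) - 6 \left(-4 - 5\right) = -154 - 6 \left(-4 - 5\right) = -154 - -54 = -154 + 54 = -100$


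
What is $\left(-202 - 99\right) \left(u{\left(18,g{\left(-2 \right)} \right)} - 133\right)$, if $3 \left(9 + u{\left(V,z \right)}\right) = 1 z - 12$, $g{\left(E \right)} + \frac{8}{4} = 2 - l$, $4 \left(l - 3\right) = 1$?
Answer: $\frac{531265}{12} \approx 44272.0$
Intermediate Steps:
$l = \frac{13}{4}$ ($l = 3 + \frac{1}{4} \cdot 1 = 3 + \frac{1}{4} = \frac{13}{4} \approx 3.25$)
$g{\left(E \right)} = - \frac{13}{4}$ ($g{\left(E \right)} = -2 + \left(2 - \frac{13}{4}\right) = -2 - \frac{5}{4} = - \frac{13}{4}$)
$u{\left(V,z \right)} = -13 + \frac{z}{3}$ ($u{\left(V,z \right)} = -9 + \frac{1 z - 12}{3} = -9 + \frac{z - 12}{3} = -9 + \frac{-12 + z}{3} = -9 + \left(-4 + \frac{z}{3}\right) = -13 + \frac{z}{3}$)
$\left(-202 - 99\right) \left(u{\left(18,g{\left(-2 \right)} \right)} - 133\right) = \left(-202 - 99\right) \left(\left(-13 + \frac{1}{3} \left(- \frac{13}{4}\right)\right) - 133\right) = - 301 \left(\left(-13 - \frac{13}{12}\right) - 133\right) = - 301 \left(- \frac{169}{12} - 133\right) = \left(-301\right) \left(- \frac{1765}{12}\right) = \frac{531265}{12}$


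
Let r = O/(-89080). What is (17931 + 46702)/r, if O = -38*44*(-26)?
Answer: -719688455/5434 ≈ -1.3244e+5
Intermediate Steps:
O = 43472 (O = -1672*(-26) = 43472)
r = -5434/11135 (r = 43472/(-89080) = 43472*(-1/89080) = -5434/11135 ≈ -0.48801)
(17931 + 46702)/r = (17931 + 46702)/(-5434/11135) = 64633*(-11135/5434) = -719688455/5434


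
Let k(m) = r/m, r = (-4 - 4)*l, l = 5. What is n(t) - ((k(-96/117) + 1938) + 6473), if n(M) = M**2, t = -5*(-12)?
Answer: -19439/4 ≈ -4859.8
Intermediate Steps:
t = 60
r = -40 (r = (-4 - 4)*5 = -8*5 = -40)
k(m) = -40/m
n(t) - ((k(-96/117) + 1938) + 6473) = 60**2 - ((-40/((-96/117)) + 1938) + 6473) = 3600 - ((-40/((-96*1/117)) + 1938) + 6473) = 3600 - ((-40/(-32/39) + 1938) + 6473) = 3600 - ((-40*(-39/32) + 1938) + 6473) = 3600 - ((195/4 + 1938) + 6473) = 3600 - (7947/4 + 6473) = 3600 - 1*33839/4 = 3600 - 33839/4 = -19439/4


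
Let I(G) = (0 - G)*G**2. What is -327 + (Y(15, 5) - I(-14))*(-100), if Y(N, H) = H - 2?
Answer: 273773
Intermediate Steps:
I(G) = -G**3 (I(G) = (-G)*G**2 = -G**3)
Y(N, H) = -2 + H
-327 + (Y(15, 5) - I(-14))*(-100) = -327 + ((-2 + 5) - (-1)*(-14)**3)*(-100) = -327 + (3 - (-1)*(-2744))*(-100) = -327 + (3 - 1*2744)*(-100) = -327 + (3 - 2744)*(-100) = -327 - 2741*(-100) = -327 + 274100 = 273773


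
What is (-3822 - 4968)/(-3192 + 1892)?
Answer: 879/130 ≈ 6.7615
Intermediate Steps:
(-3822 - 4968)/(-3192 + 1892) = -8790/(-1300) = -8790*(-1/1300) = 879/130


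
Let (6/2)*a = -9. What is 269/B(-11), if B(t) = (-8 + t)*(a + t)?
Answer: 269/266 ≈ 1.0113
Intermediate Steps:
a = -3 (a = (⅓)*(-9) = -3)
B(t) = (-8 + t)*(-3 + t)
269/B(-11) = 269/(24 + (-11)² - 11*(-11)) = 269/(24 + 121 + 121) = 269/266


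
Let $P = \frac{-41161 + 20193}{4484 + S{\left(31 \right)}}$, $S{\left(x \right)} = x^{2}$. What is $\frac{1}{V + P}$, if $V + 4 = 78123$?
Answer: $\frac{5445}{425336987} \approx 1.2802 \cdot 10^{-5}$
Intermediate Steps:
$V = 78119$ ($V = -4 + 78123 = 78119$)
$P = - \frac{20968}{5445}$ ($P = \frac{-41161 + 20193}{4484 + 31^{2}} = - \frac{20968}{4484 + 961} = - \frac{20968}{5445} \approx -3.8509$)
$\frac{1}{V + P} = \frac{1}{78119 - \frac{20968}{5445}} = \frac{1}{\frac{425336987}{5445}} = \frac{5445}{425336987}$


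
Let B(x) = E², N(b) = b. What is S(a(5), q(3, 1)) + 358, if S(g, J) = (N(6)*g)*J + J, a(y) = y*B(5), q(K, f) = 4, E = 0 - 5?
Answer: 3362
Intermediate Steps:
E = -5
B(x) = 25 (B(x) = (-5)² = 25)
a(y) = 25*y (a(y) = y*25 = 25*y)
S(g, J) = J + 6*J*g (S(g, J) = (6*g)*J + J = 6*J*g + J = J + 6*J*g)
S(a(5), q(3, 1)) + 358 = 4*(1 + 6*(25*5)) + 358 = 4*(1 + 6*125) + 358 = 4*(1 + 750) + 358 = 4*751 + 358 = 3004 + 358 = 3362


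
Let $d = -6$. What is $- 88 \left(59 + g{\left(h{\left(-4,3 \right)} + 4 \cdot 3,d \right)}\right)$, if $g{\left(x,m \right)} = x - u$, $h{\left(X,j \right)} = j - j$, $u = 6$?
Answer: $-5720$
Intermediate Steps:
$h{\left(X,j \right)} = 0$
$g{\left(x,m \right)} = -6 + x$ ($g{\left(x,m \right)} = x - 6 = -6 + x$)
$- 88 \left(59 + g{\left(h{\left(-4,3 \right)} + 4 \cdot 3,d \right)}\right) = - 88 \left(59 + \left(-6 + \left(0 + 4 \cdot 3\right)\right)\right) = - 88 \left(59 + \left(-6 + \left(0 + 12\right)\right)\right) = - 88 \left(59 + \left(-6 + 12\right)\right) = - 88 \left(59 + 6\right) = \left(-88\right) 65 = -5720$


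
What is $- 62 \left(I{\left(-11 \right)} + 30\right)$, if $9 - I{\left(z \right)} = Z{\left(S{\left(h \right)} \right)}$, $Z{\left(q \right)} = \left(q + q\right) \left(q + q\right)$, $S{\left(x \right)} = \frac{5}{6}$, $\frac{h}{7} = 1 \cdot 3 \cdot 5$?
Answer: $- \frac{20212}{9} \approx -2245.8$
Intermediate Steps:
$h = 105$ ($h = 7 \cdot 1 \cdot 3 \cdot 5 = 7 \cdot 3 \cdot 5 = 7 \cdot 15 = 105$)
$S{\left(x \right)} = \frac{5}{6}$ ($S{\left(x \right)} = 5 \cdot \frac{1}{6} = \frac{5}{6}$)
$Z{\left(q \right)} = 4 q^{2}$ ($Z{\left(q \right)} = 2 q 2 q = 4 q^{2}$)
$I{\left(z \right)} = \frac{56}{9}$ ($I{\left(z \right)} = 9 - 4 \left(\frac{5}{6}\right)^{2} = 9 - 4 \cdot \frac{25}{36} = 9 - \frac{25}{9} = \frac{56}{9}$)
$- 62 \left(I{\left(-11 \right)} + 30\right) = - 62 \left(\frac{56}{9} + 30\right) = \left(-62\right) \frac{326}{9} = - \frac{20212}{9}$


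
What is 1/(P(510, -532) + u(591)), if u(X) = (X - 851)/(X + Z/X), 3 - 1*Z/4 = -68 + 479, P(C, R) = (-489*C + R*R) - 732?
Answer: 115883/3812731246 ≈ 3.0394e-5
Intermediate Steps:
P(C, R) = -732 + R² - 489*C (P(C, R) = (-489*C + R²) - 732 = (R² - 489*C) - 732 = -732 + R² - 489*C)
Z = -1632 (Z = 12 - 4*(-68 + 479) = 12 - 4*411 = 12 - 1644 = -1632)
u(X) = (-851 + X)/(X - 1632/X) (u(X) = (X - 851)/(X - 1632/X) = (-851 + X)/(X - 1632/X))
1/(P(510, -532) + u(591)) = 1/((-732 + (-532)² - 489*510) + 591*(-851 + 591)/(-1632 + 591²)) = 1/((-732 + 283024 - 249390) + 591*(-260)/(-1632 + 349281)) = 1/(32902 + 591*(-260)/347649) = 1/(32902 + 591*(1/347649)*(-260)) = 1/(32902 - 51220/115883) = 1/(3812731246/115883) = 115883/3812731246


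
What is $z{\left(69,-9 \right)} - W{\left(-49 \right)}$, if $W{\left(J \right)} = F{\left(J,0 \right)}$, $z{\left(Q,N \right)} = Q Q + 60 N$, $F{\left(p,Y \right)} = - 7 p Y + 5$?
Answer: $4216$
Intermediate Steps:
$F{\left(p,Y \right)} = 5 - 7 Y p$ ($F{\left(p,Y \right)} = - 7 Y p + 5 = 5 - 7 Y p$)
$z{\left(Q,N \right)} = Q^{2} + 60 N$
$W{\left(J \right)} = 5$ ($W{\left(J \right)} = 5 - 0 J = 5 + 0 = 5$)
$z{\left(69,-9 \right)} - W{\left(-49 \right)} = \left(69^{2} + 60 \left(-9\right)\right) - 5 = \left(4761 - 540\right) - 5 = 4221 - 5 = 4216$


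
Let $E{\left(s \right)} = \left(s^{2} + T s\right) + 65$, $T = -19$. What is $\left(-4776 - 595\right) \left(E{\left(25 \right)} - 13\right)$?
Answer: $-1084942$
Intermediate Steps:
$E{\left(s \right)} = 65 + s^{2} - 19 s$ ($E{\left(s \right)} = \left(s^{2} - 19 s\right) + 65 = 65 + s^{2} - 19 s$)
$\left(-4776 - 595\right) \left(E{\left(25 \right)} - 13\right) = \left(-4776 - 595\right) \left(\left(65 + 25^{2} - 475\right) - 13\right) = - 5371 \left(\left(65 + 625 - 475\right) - 13\right) = - 5371 \left(215 - 13\right) = \left(-5371\right) 202 = -1084942$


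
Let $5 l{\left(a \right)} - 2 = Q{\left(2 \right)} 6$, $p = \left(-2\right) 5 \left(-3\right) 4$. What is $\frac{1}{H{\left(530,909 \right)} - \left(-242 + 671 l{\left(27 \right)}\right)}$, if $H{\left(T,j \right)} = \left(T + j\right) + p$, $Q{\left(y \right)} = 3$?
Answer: $- \frac{1}{883} \approx -0.0011325$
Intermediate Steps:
$p = 120$ ($p = \left(-10\right) \left(-3\right) 4 = 30 \cdot 4 = 120$)
$l{\left(a \right)} = 4$ ($l{\left(a \right)} = \frac{2}{5} + \frac{3 \cdot 6}{5} = \frac{2}{5} + \frac{1}{5} \cdot 18 = \frac{2}{5} + \frac{18}{5} = 4$)
$H{\left(T,j \right)} = 120 + T + j$ ($H{\left(T,j \right)} = \left(T + j\right) + 120 = 120 + T + j$)
$\frac{1}{H{\left(530,909 \right)} - \left(-242 + 671 l{\left(27 \right)}\right)} = \frac{1}{\left(120 + 530 + 909\right) + \left(\left(-671\right) 4 + 242\right)} = \frac{1}{1559 + \left(-2684 + 242\right)} = \frac{1}{1559 - 2442} = \frac{1}{-883} = - \frac{1}{883}$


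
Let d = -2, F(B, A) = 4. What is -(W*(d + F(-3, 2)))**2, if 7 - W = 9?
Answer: -16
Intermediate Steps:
W = -2 (W = 7 - 1*9 = 7 - 9 = -2)
-(W*(d + F(-3, 2)))**2 = -(-2*(-2 + 4))**2 = -(-2*2)**2 = -1*(-4)**2 = -1*16 = -16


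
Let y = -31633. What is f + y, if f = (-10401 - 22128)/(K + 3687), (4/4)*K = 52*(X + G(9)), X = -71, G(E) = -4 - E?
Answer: -7169848/227 ≈ -31585.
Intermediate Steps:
K = -4368 (K = 52*(-71 + (-4 - 1*9)) = 52*(-71 + (-4 - 9)) = 52*(-71 - 13) = 52*(-84) = -4368)
f = 10843/227 (f = (-10401 - 22128)/(-4368 + 3687) = -32529/(-681) = -32529*(-1/681) = 10843/227 ≈ 47.767)
f + y = 10843/227 - 31633 = -7169848/227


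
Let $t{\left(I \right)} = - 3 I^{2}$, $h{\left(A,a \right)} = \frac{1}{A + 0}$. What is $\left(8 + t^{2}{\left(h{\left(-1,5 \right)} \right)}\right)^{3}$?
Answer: $4913$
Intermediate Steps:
$h{\left(A,a \right)} = \frac{1}{A}$
$\left(8 + t^{2}{\left(h{\left(-1,5 \right)} \right)}\right)^{3} = \left(8 + \left(- 3 \left(\frac{1}{-1}\right)^{2}\right)^{2}\right)^{3} = \left(8 + \left(- 3 \left(-1\right)^{2}\right)^{2}\right)^{3} = \left(8 + \left(\left(-3\right) 1\right)^{2}\right)^{3} = \left(8 + \left(-3\right)^{2}\right)^{3} = \left(8 + 9\right)^{3} = 17^{3} = 4913$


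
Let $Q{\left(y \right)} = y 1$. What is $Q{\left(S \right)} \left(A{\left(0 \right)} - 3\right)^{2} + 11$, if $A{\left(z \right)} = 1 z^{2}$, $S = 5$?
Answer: $56$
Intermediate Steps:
$Q{\left(y \right)} = y$
$A{\left(z \right)} = z^{2}$
$Q{\left(S \right)} \left(A{\left(0 \right)} - 3\right)^{2} + 11 = 5 \left(0^{2} - 3\right)^{2} + 11 = 5 \left(0 - 3\right)^{2} + 11 = 5 \left(-3\right)^{2} + 11 = 5 \cdot 9 + 11 = 45 + 11 = 56$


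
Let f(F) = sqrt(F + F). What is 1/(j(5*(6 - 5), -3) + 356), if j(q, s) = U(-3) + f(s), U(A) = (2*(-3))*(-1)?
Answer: 181/65525 - I*sqrt(6)/131050 ≈ 0.0027623 - 1.8691e-5*I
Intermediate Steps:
U(A) = 6 (U(A) = -6*(-1) = 6)
f(F) = sqrt(2)*sqrt(F) (f(F) = sqrt(2*F) = sqrt(2)*sqrt(F))
j(q, s) = 6 + sqrt(2)*sqrt(s)
1/(j(5*(6 - 5), -3) + 356) = 1/((6 + sqrt(2)*sqrt(-3)) + 356) = 1/((6 + sqrt(2)*(I*sqrt(3))) + 356) = 1/((6 + I*sqrt(6)) + 356) = 1/(362 + I*sqrt(6))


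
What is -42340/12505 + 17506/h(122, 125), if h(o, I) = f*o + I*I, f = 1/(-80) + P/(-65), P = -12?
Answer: -46128058972/20347933419 ≈ -2.2670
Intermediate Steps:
f = 179/1040 (f = 1/(-80) - 12/(-65) = 1*(-1/80) - 12*(-1/65) = -1/80 + 12/65 = 179/1040 ≈ 0.17212)
h(o, I) = I² + 179*o/1040 (h(o, I) = 179*o/1040 + I*I = 179*o/1040 + I² = I² + 179*o/1040)
-42340/12505 + 17506/h(122, 125) = -42340/12505 + 17506/(125² + (179/1040)*122) = -42340*1/12505 + 17506/(15625 + 10919/520) = -8468/2501 + 17506/(8135919/520) = -8468/2501 + 17506*(520/8135919) = -8468/2501 + 9103120/8135919 = -46128058972/20347933419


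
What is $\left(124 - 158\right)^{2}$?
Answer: $1156$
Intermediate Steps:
$\left(124 - 158\right)^{2} = \left(-34\right)^{2} = 1156$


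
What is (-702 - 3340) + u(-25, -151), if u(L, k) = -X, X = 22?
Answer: -4064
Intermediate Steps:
u(L, k) = -22 (u(L, k) = -1*22 = -22)
(-702 - 3340) + u(-25, -151) = (-702 - 3340) - 22 = -4042 - 22 = -4064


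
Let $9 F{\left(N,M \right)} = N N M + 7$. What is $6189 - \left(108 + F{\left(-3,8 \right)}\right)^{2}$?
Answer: $- \frac{603292}{81} \approx -7448.0$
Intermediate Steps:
$F{\left(N,M \right)} = \frac{7}{9} + \frac{M N^{2}}{9}$ ($F{\left(N,M \right)} = \frac{N N M + 7}{9} = \frac{N^{2} M + 7}{9} = \frac{M N^{2} + 7}{9} = \frac{7 + M N^{2}}{9} = \frac{7}{9} + \frac{M N^{2}}{9}$)
$6189 - \left(108 + F{\left(-3,8 \right)}\right)^{2} = 6189 - \left(108 + \left(\frac{7}{9} + \frac{1}{9} \cdot 8 \left(-3\right)^{2}\right)\right)^{2} = 6189 - \left(108 + \left(\frac{7}{9} + \frac{1}{9} \cdot 8 \cdot 9\right)\right)^{2} = 6189 - \left(108 + \left(\frac{7}{9} + 8\right)\right)^{2} = 6189 - \left(108 + \frac{79}{9}\right)^{2} = 6189 - \left(\frac{1051}{9}\right)^{2} = 6189 - \frac{1104601}{81} = - \frac{603292}{81}$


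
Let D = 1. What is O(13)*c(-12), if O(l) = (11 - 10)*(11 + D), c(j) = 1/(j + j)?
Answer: -½ ≈ -0.50000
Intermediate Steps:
c(j) = 1/(2*j)
O(l) = 12 (O(l) = (11 - 10)*(11 + 1) = 1*12 = 12)
O(13)*c(-12) = 12*((½)/(-12)) = 12*((½)*(-1/12)) = 12*(-1/24) = -½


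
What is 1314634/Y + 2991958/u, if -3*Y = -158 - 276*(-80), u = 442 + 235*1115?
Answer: -484777211479/2876900787 ≈ -168.51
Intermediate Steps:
u = 262467 (u = 442 + 262025 = 262467)
Y = -21922/3 (Y = -(-158 - 276*(-80))/3 = -(-158 + 22080)/3 = -1/3*21922 = -21922/3 ≈ -7307.3)
1314634/Y + 2991958/u = 1314634/(-21922/3) + 2991958/262467 = 1314634*(-3/21922) + 2991958*(1/262467) = -1971951/10961 + 2991958/262467 = -484777211479/2876900787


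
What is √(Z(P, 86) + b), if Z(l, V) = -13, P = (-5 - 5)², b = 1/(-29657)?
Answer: 3*I*√1270446566/29657 ≈ 3.6056*I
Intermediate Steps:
b = -1/29657 ≈ -3.3719e-5
P = 100 (P = (-10)² = 100)
√(Z(P, 86) + b) = √(-13 - 1/29657) = √(-385542/29657) = 3*I*√1270446566/29657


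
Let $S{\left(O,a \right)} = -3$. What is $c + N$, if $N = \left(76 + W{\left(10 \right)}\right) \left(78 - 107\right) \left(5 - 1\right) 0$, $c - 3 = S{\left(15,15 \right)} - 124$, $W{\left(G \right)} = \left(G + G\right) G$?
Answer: $-124$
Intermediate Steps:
$W{\left(G \right)} = 2 G^{2}$ ($W{\left(G \right)} = 2 G G = 2 G^{2}$)
$c = -124$ ($c = 3 - 127 = -124$)
$N = 0$ ($N = \left(76 + 2 \cdot 10^{2}\right) \left(78 - 107\right) \left(5 - 1\right) 0 = \left(76 + 2 \cdot 100\right) \left(-29\right) 4 \cdot 0 = \left(76 + 200\right) \left(-29\right) 0 = 276 \left(-29\right) 0 = \left(-8004\right) 0 = 0$)
$c + N = -124 + 0 = -124$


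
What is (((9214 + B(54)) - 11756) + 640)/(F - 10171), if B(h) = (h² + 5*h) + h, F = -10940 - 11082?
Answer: -446/10731 ≈ -0.041562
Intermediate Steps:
F = -22022
B(h) = h² + 6*h
(((9214 + B(54)) - 11756) + 640)/(F - 10171) = (((9214 + 54*(6 + 54)) - 11756) + 640)/(-22022 - 10171) = (((9214 + 54*60) - 11756) + 640)/(-32193) = (((9214 + 3240) - 11756) + 640)*(-1/32193) = ((12454 - 11756) + 640)*(-1/32193) = (698 + 640)*(-1/32193) = 1338*(-1/32193) = -446/10731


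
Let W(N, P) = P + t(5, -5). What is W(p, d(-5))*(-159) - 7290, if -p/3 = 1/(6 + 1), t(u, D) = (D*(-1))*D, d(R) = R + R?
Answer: -1725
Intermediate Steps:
d(R) = 2*R
t(u, D) = -D**2 (t(u, D) = (-D)*D = -D**2)
p = -3/7 (p = -3/(6 + 1) = -3/7 ≈ -0.42857)
W(N, P) = -25 + P (W(N, P) = P - 1*(-5)**2 = P - 1*25 = P - 25 = -25 + P)
W(p, d(-5))*(-159) - 7290 = (-25 + 2*(-5))*(-159) - 7290 = (-25 - 10)*(-159) - 7290 = -35*(-159) - 7290 = 5565 - 7290 = -1725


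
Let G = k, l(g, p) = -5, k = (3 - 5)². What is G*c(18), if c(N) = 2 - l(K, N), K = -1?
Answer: 28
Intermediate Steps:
k = 4 (k = (-2)² = 4)
G = 4
c(N) = 7 (c(N) = 2 - 1*(-5) = 2 + 5 = 7)
G*c(18) = 4*7 = 28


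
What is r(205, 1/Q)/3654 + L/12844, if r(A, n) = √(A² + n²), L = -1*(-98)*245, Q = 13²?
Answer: 12005/6422 + √1200276026/617526 ≈ 1.9255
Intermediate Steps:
Q = 169
L = 24010 (L = 98*245 = 24010)
r(205, 1/Q)/3654 + L/12844 = √(205² + (1/169)²)/3654 + 24010/12844 = √(42025 + (1/169)²)*(1/3654) + 24010*(1/12844) = √(42025 + 1/28561)*(1/3654) + 12005/6422 = √(1200276026/28561)*(1/3654) + 12005/6422 = (√1200276026/169)*(1/3654) + 12005/6422 = √1200276026/617526 + 12005/6422 = 12005/6422 + √1200276026/617526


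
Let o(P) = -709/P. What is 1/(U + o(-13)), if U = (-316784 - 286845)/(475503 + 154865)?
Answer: 8194784/439083735 ≈ 0.018663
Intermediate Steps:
U = -603629/630368 ≈ -0.95758
1/(U + o(-13)) = 1/(-603629/630368 - 709/(-13)) = 1/(-603629/630368 - 709*(-1/13)) = 1/(-603629/630368 + 709/13) = 1/(439083735/8194784) = 8194784/439083735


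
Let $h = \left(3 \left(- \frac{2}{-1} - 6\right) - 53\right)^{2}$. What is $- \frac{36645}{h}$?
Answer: $- \frac{7329}{845} \approx -8.6734$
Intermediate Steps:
$h = 4225$ ($h = \left(3 \left(\left(-2\right) \left(-1\right) - 6\right) - 53\right)^{2} = \left(3 \left(2 - 6\right) - 53\right)^{2} = \left(3 \left(-4\right) - 53\right)^{2} = \left(-12 - 53\right)^{2} = \left(-65\right)^{2} = 4225$)
$- \frac{36645}{h} = - \frac{36645}{4225} = \left(-36645\right) \frac{1}{4225} = - \frac{7329}{845}$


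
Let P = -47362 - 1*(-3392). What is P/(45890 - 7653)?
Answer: -43970/38237 ≈ -1.1499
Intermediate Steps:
P = -43970 (P = -47362 + 3392 = -43970)
P/(45890 - 7653) = -43970/(45890 - 7653) = -43970/38237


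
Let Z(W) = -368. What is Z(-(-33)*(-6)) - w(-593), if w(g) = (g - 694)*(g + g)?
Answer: -1526750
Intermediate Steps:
w(g) = 2*g*(-694 + g) (w(g) = (-694 + g)*(2*g) = 2*g*(-694 + g))
Z(-(-33)*(-6)) - w(-593) = -368 - 2*(-593)*(-694 - 593) = -368 - 2*(-593)*(-1287) = -368 - 1*1526382 = -368 - 1526382 = -1526750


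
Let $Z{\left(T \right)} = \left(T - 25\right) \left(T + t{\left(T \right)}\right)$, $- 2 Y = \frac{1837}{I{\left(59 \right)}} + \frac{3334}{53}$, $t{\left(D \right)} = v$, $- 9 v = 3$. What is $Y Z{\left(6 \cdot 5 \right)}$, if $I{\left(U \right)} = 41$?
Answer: $- \frac{104154475}{13038} \approx -7988.5$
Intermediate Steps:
$v = - \frac{1}{3}$ ($v = \left(- \frac{1}{9}\right) 3 = - \frac{1}{3} \approx -0.33333$)
$t{\left(D \right)} = - \frac{1}{3}$
$Y = - \frac{234055}{4346}$ ($Y = - \frac{\frac{1837}{41} + \frac{3334}{53}}{2} = \left(- \frac{1}{2}\right) \frac{234055}{2173} = - \frac{234055}{4346} \approx -53.855$)
$Z{\left(T \right)} = \left(-25 + T\right) \left(- \frac{1}{3} + T\right)$ ($Z{\left(T \right)} = \left(T - 25\right) \left(T - \frac{1}{3}\right) = \left(-25 + T\right) \left(- \frac{1}{3} + T\right)$)
$Y Z{\left(6 \cdot 5 \right)} = - \frac{234055 \left(\frac{25}{3} + \left(6 \cdot 5\right)^{2} - \frac{76 \cdot 6 \cdot 5}{3}\right)}{4346} = - \frac{234055 \left(\frac{25}{3} + 30^{2} - 760\right)}{4346} = - \frac{234055 \left(\frac{25}{3} + 900 - 760\right)}{4346} = \left(- \frac{234055}{4346}\right) \frac{445}{3} = - \frac{104154475}{13038}$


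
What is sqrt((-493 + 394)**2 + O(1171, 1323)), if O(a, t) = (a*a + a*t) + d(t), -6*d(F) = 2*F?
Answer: sqrt(2929834) ≈ 1711.7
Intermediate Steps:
d(F) = -F/3
O(a, t) = a**2 - t/3 + a*t (O(a, t) = (a*a + a*t) - t/3 = (a**2 + a*t) - t/3 = a**2 - t/3 + a*t)
sqrt((-493 + 394)**2 + O(1171, 1323)) = sqrt((-493 + 394)**2 + (1171**2 - 1/3*1323 + 1171*1323)) = sqrt((-99)**2 + (1371241 - 441 + 1549233)) = sqrt(9801 + 2920033) = sqrt(2929834)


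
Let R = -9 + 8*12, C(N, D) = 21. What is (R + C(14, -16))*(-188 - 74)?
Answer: -28296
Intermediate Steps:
R = 87 (R = -9 + 96 = 87)
(R + C(14, -16))*(-188 - 74) = (87 + 21)*(-188 - 74) = 108*(-262) = -28296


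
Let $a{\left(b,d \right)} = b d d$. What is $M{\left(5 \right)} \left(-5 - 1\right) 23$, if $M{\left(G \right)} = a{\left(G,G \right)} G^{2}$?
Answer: $-431250$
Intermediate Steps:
$a{\left(b,d \right)} = b d^{2}$
$M{\left(G \right)} = G^{5}$ ($M{\left(G \right)} = G G^{2} G^{2} = G^{3} G^{2} = G^{5}$)
$M{\left(5 \right)} \left(-5 - 1\right) 23 = 5^{5} \left(-5 - 1\right) 23 = 3125 \left(-6\right) 23 = \left(-18750\right) 23 = -431250$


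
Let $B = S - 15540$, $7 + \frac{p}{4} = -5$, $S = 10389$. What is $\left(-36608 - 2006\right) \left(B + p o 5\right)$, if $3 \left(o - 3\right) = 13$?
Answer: $266861354$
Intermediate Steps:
$o = \frac{22}{3}$ ($o = 3 + \frac{1}{3} \cdot 13 = 3 + \frac{13}{3} = \frac{22}{3} \approx 7.3333$)
$p = -48$ ($p = -28 + 4 \left(-5\right) = -28 - 20 = -48$)
$B = -5151$ ($B = 10389 - 15540 = -5151$)
$\left(-36608 - 2006\right) \left(B + p o 5\right) = \left(-36608 - 2006\right) \left(-5151 + \left(-48\right) \frac{22}{3} \cdot 5\right) = \left(-36608 - 2006\right) \left(-5151 - 1760\right) = \left(-38614\right) \left(-6911\right) = 266861354$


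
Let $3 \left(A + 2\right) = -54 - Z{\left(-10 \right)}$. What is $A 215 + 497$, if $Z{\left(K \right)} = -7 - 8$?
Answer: $-2728$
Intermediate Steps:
$Z{\left(K \right)} = -15$ ($Z{\left(K \right)} = -7 - 8 = -15$)
$A = -15$ ($A = -2 + \frac{-54 - -15}{3} = -2 + \frac{-54 + 15}{3} = -2 + \frac{1}{3} \left(-39\right) = -2 - 13 = -15$)
$A 215 + 497 = \left(-15\right) 215 + 497 = -3225 + 497 = -2728$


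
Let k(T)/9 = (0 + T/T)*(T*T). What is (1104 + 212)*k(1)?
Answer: 11844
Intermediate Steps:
k(T) = 9*T² (k(T) = 9*((0 + T/T)*(T*T)) = 9*((0 + 1)*T²) = 9*(1*T²) = 9*T²)
(1104 + 212)*k(1) = (1104 + 212)*(9*1²) = 1316*(9*1) = 1316*9 = 11844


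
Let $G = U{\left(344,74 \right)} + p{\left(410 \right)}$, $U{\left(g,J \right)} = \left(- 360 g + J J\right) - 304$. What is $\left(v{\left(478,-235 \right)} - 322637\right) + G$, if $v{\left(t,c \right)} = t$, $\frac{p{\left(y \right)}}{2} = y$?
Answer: $-440007$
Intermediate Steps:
$p{\left(y \right)} = 2 y$
$U{\left(g,J \right)} = -304 + J^{2} - 360 g$ ($U{\left(g,J \right)} = \left(- 360 g + J^{2}\right) - 304 = \left(J^{2} - 360 g\right) - 304 = -304 + J^{2} - 360 g$)
$G = -117848$ ($G = \left(-304 + 74^{2} - 123840\right) + 2 \cdot 410 = \left(-304 + 5476 - 123840\right) + 820 = -118668 + 820 = -117848$)
$\left(v{\left(478,-235 \right)} - 322637\right) + G = \left(478 - 322637\right) - 117848 = -322159 - 117848 = -440007$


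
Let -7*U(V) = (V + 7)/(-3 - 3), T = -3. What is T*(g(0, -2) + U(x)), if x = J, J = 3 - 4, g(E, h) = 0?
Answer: -3/7 ≈ -0.42857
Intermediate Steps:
J = -1
x = -1
U(V) = ⅙ + V/42 (U(V) = -(V + 7)/(7*(-3 - 3)) = -(7 + V)/(7*(-6)) = -(7 + V)*(-1)/(7*6) = -(-7/6 - V/6)/7 = ⅙ + V/42)
T*(g(0, -2) + U(x)) = -3*(0 + (⅙ + (1/42)*(-1))) = -3*(0 + (⅙ - 1/42)) = -3*(0 + ⅐) = -3*⅐ = -3/7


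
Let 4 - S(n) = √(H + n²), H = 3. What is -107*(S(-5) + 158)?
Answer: -17334 + 214*√7 ≈ -16768.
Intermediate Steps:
S(n) = 4 - √(3 + n²)
-107*(S(-5) + 158) = -107*((4 - √(3 + (-5)²)) + 158) = -107*((4 - √(3 + 25)) + 158) = -107*((4 - √28) + 158) = -107*((4 - 2*√7) + 158) = -107*(162 - 2*√7) = -17334 + 214*√7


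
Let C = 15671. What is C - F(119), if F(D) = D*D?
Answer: 1510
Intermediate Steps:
F(D) = D²
C - F(119) = 15671 - 1*119² = 15671 - 1*14161 = 15671 - 14161 = 1510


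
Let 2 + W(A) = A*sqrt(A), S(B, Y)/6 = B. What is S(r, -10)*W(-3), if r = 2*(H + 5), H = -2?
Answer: -72 - 108*I*sqrt(3) ≈ -72.0 - 187.06*I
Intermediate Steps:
r = 6 (r = 2*(-2 + 5) = 2*3 = 6)
S(B, Y) = 6*B
W(A) = -2 + A**(3/2) (W(A) = -2 + A*sqrt(A) = -2 + A**(3/2))
S(r, -10)*W(-3) = (6*6)*(-2 + (-3)**(3/2)) = 36*(-2 - 3*I*sqrt(3)) = -72 - 108*I*sqrt(3)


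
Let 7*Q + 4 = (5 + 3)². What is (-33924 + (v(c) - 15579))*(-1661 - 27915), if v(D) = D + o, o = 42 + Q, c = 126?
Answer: 10212149160/7 ≈ 1.4589e+9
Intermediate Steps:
Q = 60/7 (Q = -4/7 + (5 + 3)²/7 = -4/7 + (⅐)*8² = -4/7 + (⅐)*64 = -4/7 + 64/7 = 60/7 ≈ 8.5714)
o = 354/7 (o = 42 + 60/7 = 354/7 ≈ 50.571)
v(D) = 354/7 + D (v(D) = D + 354/7 = 354/7 + D)
(-33924 + (v(c) - 15579))*(-1661 - 27915) = (-33924 + ((354/7 + 126) - 15579))*(-1661 - 27915) = (-33924 + (1236/7 - 15579))*(-29576) = (-33924 - 107817/7)*(-29576) = -345285/7*(-29576) = 10212149160/7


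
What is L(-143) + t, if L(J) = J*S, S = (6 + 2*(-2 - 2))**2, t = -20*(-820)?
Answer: 15828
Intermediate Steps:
t = 16400
S = 4 (S = (6 + 2*(-4))**2 = (6 - 8)**2 = (-2)**2 = 4)
L(J) = 4*J (L(J) = J*4 = 4*J)
L(-143) + t = 4*(-143) + 16400 = -572 + 16400 = 15828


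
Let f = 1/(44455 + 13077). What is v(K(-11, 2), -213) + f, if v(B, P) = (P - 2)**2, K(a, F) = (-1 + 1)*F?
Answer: 2659416701/57532 ≈ 46225.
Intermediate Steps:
K(a, F) = 0 (K(a, F) = 0*F = 0)
v(B, P) = (-2 + P)**2
f = 1/57532 ≈ 1.7382e-5
v(K(-11, 2), -213) + f = (-2 - 213)**2 + 1/57532 = (-215)**2 + 1/57532 = 46225 + 1/57532 = 2659416701/57532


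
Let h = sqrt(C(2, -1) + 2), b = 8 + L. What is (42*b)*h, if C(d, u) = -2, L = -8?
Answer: 0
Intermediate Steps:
b = 0 (b = 8 - 8 = 0)
h = 0 (h = sqrt(-2 + 2) = sqrt(0) = 0)
(42*b)*h = (42*0)*0 = 0*0 = 0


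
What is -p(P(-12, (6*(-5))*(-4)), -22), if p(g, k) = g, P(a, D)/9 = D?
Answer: -1080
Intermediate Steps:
P(a, D) = 9*D
-p(P(-12, (6*(-5))*(-4)), -22) = -9*(6*(-5))*(-4) = -9*(-30*(-4)) = -9*120 = -1*1080 = -1080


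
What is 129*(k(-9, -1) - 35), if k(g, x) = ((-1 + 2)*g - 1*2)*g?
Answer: 8256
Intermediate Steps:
k(g, x) = g*(-2 + g) (k(g, x) = (1*g - 2)*g = (g - 2)*g = (-2 + g)*g = g*(-2 + g))
129*(k(-9, -1) - 35) = 129*(-9*(-2 - 9) - 35) = 129*(-9*(-11) - 35) = 129*(99 - 35) = 129*64 = 8256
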